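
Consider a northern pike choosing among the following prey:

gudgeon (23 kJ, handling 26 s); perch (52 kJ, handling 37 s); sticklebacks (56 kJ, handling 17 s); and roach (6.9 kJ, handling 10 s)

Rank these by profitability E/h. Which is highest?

Profitability E/h (kJ/s): gudgeon = 23/26 = 0.885, perch = 52/37 = 1.41, sticklebacks = 56/17 = 3.29, roach = 6.9/10 = 0.69.
Ranked: sticklebacks > perch > gudgeon > roach.

sticklebacks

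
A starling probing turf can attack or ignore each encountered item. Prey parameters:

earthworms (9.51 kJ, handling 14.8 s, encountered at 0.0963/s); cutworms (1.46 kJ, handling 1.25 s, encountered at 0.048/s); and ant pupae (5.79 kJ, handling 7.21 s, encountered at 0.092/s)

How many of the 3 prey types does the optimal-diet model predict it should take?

3

Profitabilities (E/h, kJ/s): cutworms 1.17, ant pupae 0.803, earthworms 0.643. Add prey in this order while the next type's profitability exceeds the intake rate on those already taken.
Rate on top 1: 0.06611. ant pupae: 0.803 > 0.06611 → include.
Rate on top 2: 0.3498. earthworms: 0.643 > 0.3498 → include.
Optimal diet: cutworms, ant pupae, earthworms — 3 of 3 types.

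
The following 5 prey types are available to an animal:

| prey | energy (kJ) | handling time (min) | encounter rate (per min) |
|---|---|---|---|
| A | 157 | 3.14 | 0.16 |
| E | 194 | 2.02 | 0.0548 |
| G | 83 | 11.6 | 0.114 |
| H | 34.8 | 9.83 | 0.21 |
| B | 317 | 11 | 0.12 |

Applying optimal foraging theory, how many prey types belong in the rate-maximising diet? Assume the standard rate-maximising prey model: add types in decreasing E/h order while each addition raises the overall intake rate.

3

Rank by E/h (kJ/min): E 96, A 50, B 28.8, G 7.16, H 3.54. Include each in turn until the next type's E/h falls below the running intake rate.
Rate on top 1: 9.572. A: 50 > 9.572 → include.
Rate on top 2: 22.16. B: 28.8 > 22.16 → include.
Rate on top 3: 25.16. G: 7.16 < 25.16 → exclude; stop.
Optimal diet: E, A, B — 3 of 5 types.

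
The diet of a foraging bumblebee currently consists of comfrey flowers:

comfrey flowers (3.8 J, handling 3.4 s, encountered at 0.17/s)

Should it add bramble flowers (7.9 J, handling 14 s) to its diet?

Yes

On comfrey flowers alone, R = ΣλE/(1+Σλh) = 0.646/1.578 = 0.4094 J/s.
Profitability of bramble flowers: 7.9/14 = 0.5643 J/s.
Since 0.5643 > R, including bramble flowers increases the long-run rate.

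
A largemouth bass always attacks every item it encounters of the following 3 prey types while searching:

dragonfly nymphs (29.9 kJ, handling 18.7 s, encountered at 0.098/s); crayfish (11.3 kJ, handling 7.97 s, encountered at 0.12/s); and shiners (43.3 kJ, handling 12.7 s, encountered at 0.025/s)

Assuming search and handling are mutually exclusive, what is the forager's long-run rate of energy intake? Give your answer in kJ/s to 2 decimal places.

1.31 kJ/s

R = Σλ_iE_i / (1 + Σλ_ih_i)
Numerator: 0.098×29.9 + 0.12×11.3 + 0.025×43.3 = 5.369
Denominator: 1 + 0.098×18.7 + 0.12×7.97 + 0.025×12.7 = 4.107
R = 5.369/4.107 = 1.307 kJ/s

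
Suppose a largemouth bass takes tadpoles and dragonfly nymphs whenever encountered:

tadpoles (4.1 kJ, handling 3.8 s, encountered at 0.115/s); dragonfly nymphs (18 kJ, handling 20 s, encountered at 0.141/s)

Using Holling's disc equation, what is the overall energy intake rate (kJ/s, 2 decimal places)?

R = Σλ_iE_i / (1 + Σλ_ih_i)
Numerator: 0.115×4.1 + 0.141×18 = 3.009
Denominator: 1 + 0.115×3.8 + 0.141×20 = 4.257
R = 3.009/4.257 = 0.707 kJ/s

0.71 kJ/s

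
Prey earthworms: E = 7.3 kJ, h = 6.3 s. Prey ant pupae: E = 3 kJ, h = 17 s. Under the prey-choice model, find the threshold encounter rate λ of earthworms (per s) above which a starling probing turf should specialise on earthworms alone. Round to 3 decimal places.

Drop ant pupae once their profitability E₂/h₂ falls below the rate achievable on earthworms alone: E₂/h₂ = λE₁/(1 + λh₁).
Solve for λ: λE₁h₂ = E₂(1 + λh₁) → λ(E₁h₂ − E₂h₁) = E₂ → λ = E₂/(E₁h₂ − E₂h₁).
λ = 3/(7.3×17 − 3×6.3) = 3/105.2 = 0.02852 per s.

0.029 per s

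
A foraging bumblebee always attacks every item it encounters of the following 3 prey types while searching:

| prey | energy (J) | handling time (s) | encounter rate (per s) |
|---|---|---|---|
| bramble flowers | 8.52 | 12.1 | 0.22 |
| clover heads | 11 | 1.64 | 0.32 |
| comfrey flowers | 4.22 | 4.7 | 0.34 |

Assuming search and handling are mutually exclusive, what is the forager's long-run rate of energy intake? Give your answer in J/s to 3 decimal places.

1.181 J/s

Energy encountered per unit search time: 0.22×8.52 + 0.32×11 + 0.34×4.22 = 6.829 J/s.
Handling time per unit search time: 0.22×12.1 + 0.32×1.64 + 0.34×4.7 = 4.785.
Rate = 6.829/(1 + 4.785) = 1.181 J/s.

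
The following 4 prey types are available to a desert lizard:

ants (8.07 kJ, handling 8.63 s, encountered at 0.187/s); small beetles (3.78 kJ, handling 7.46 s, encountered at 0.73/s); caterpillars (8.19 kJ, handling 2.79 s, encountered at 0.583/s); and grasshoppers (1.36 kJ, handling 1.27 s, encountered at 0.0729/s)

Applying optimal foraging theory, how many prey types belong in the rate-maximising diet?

Profitabilities (E/h, kJ/s): caterpillars 2.94, grasshoppers 1.07, ants 0.935, small beetles 0.507. Add prey in this order while the next type's profitability exceeds the intake rate on those already taken.
Rate on top 1: 1.818. grasshoppers: 1.07 < 1.818 → exclude; stop.
Optimal diet: caterpillars — 1 of 4 types.

1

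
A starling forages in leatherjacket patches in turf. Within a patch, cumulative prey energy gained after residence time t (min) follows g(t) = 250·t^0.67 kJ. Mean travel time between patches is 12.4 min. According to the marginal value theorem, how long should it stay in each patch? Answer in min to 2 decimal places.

Maximise g(t)/(T+t): set derivative to zero → g'(t)(T+t) = g(t).
g'(t) = 0.67·250·t^-0.33. Setting 0.67·250·t^-0.33 = 250·t^0.67/(12.4+t) gives 0.67(12.4+t) = t, so 0.33·t = 0.67×12.4.
t* = 0.67×12.4/0.33 = 25.18 min.

25.18 min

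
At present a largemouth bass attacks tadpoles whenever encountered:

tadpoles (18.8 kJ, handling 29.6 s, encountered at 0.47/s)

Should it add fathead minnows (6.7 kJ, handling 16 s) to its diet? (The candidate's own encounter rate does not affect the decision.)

On tadpoles alone, R = ΣλE/(1+Σλh) = 8.836/14.91 = 0.5925 kJ/s.
Profitability of fathead minnows: 6.7/16 = 0.4188 kJ/s.
Since 0.4188 < R, time spent handling fathead minnows is better spent searching.

No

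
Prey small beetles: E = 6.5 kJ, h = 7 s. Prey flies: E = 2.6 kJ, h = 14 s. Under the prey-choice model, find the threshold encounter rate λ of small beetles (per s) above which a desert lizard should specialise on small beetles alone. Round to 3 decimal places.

0.036 per s

Drop flies once their profitability E₂/h₂ falls below the rate achievable on small beetles alone: E₂/h₂ = λE₁/(1 + λh₁).
Solve for λ: λE₁h₂ = E₂(1 + λh₁) → λ(E₁h₂ − E₂h₁) = E₂ → λ = E₂/(E₁h₂ − E₂h₁).
λ = 2.6/(6.5×14 − 2.6×7) = 2.6/72.8 = 0.03571 per s.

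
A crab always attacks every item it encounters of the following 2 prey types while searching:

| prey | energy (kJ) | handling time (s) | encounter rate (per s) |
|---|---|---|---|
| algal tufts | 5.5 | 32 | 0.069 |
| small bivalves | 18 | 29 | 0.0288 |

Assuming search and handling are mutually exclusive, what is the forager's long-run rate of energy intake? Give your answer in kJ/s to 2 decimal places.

Energy encountered per unit search time: 0.069×5.5 + 0.0288×18 = 0.8979 kJ/s.
Handling time per unit search time: 0.069×32 + 0.0288×29 = 3.043.
Rate = 0.8979/(1 + 3.043) = 0.2221 kJ/s.

0.22 kJ/s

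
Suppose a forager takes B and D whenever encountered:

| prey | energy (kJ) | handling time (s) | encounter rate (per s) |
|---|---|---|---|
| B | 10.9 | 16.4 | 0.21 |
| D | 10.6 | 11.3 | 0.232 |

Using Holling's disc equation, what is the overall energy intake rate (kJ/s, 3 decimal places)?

Energy encountered per unit search time: 0.21×10.9 + 0.232×10.6 = 4.748 kJ/s.
Handling time per unit search time: 0.21×16.4 + 0.232×11.3 = 6.066.
Rate = 4.748/(1 + 6.066) = 0.672 kJ/s.

0.672 kJ/s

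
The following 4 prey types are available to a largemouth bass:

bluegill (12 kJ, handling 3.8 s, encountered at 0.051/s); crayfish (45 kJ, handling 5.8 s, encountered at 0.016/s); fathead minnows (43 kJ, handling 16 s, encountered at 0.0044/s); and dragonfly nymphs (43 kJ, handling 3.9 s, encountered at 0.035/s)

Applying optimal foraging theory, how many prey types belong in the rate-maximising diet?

E/h in descending order: dragonfly nymphs 11, crayfish 7.76, bluegill 3.16, fathead minnows 2.69 kJ/s. The optimal diet is the largest prefix of this list for which every included type satisfies E_i/h_i > R on the types above it.
Rate on top 1: 1.324. crayfish: 7.76 > 1.324 → include.
Rate on top 2: 1.81. bluegill: 3.16 > 1.81 → include.
Rate on top 3: 1.994. fathead minnows: 2.69 > 1.994 → include.
Optimal diet: dragonfly nymphs, crayfish, bluegill, fathead minnows — 4 of 4 types.

4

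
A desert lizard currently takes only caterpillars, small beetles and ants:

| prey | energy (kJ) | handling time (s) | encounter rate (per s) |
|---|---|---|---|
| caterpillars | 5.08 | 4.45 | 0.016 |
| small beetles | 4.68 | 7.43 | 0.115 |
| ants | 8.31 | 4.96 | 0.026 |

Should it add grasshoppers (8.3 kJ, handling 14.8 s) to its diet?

Yes

Intake rate on the current diet: R = (0.016×5.08 + 0.115×4.68 + 0.026×8.31) / (1 + 0.016×4.45 + 0.115×7.43 + 0.026×4.96) = 0.8355/2.055 = 0.4067 kJ/s.
Profitability of grasshoppers: 8.3/14.8 = 0.5608 kJ/s.
Since 0.5608 > R, including grasshoppers increases the long-run rate.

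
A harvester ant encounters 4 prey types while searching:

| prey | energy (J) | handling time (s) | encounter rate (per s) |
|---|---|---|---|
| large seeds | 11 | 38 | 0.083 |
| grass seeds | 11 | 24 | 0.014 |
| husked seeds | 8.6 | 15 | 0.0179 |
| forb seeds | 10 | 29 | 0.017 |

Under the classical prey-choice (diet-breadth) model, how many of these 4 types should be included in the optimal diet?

4

E/h in descending order: husked seeds 0.573, grass seeds 0.458, forb seeds 0.345, large seeds 0.289 J/s. The optimal diet is the largest prefix of this list for which every included type satisfies E_i/h_i > R on the types above it.
Rate on top 1: 0.1214. grass seeds: 0.458 > 0.1214 → include.
Rate on top 2: 0.1919. forb seeds: 0.345 > 0.1919 → include.
Rate on top 3: 0.2279. large seeds: 0.289 > 0.2279 → include.
Optimal diet: husked seeds, grass seeds, forb seeds, large seeds — 4 of 4 types.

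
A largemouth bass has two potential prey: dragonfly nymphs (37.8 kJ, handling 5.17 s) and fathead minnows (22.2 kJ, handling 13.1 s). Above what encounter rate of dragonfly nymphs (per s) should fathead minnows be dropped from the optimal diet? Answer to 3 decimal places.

At the threshold, the rate on dragonfly nymphs alone equals the profitability of fathead minnows: λ·37.8/(1 + λ·5.17) = 22.2/13.1 = 1.695.
Rearranging, λ(37.8 − 1.695×5.17) = 1.695, so λ = 1.695/29.04 = 0.05836 per s.

0.058 per s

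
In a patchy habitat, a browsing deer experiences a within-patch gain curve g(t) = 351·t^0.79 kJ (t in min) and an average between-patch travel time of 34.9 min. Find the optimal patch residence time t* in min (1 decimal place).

131.3 min

By the marginal value theorem, leave when the instantaneous gain rate g'(t) equals the habitat-wide average g(t)/(T + t).
g'(t) = 0.79·351·t^-0.21. Setting 0.79·351·t^-0.21 = 351·t^0.79/(34.9+t) gives 0.79(34.9+t) = t, so 0.21·t = 0.79×34.9.
t* = 0.79×34.9/0.21 = 131.3 min.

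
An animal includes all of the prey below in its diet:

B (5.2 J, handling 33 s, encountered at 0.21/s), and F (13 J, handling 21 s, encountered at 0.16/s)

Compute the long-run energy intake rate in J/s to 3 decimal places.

0.281 J/s

R = Σλ_iE_i / (1 + Σλ_ih_i)
Numerator: 0.21×5.2 + 0.16×13 = 3.172
Denominator: 1 + 0.21×33 + 0.16×21 = 11.29
R = 3.172/11.29 = 0.281 J/s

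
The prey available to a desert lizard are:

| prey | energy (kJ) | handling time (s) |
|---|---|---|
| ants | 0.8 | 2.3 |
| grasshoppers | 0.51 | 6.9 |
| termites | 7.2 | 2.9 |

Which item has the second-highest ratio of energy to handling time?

ants

In descending order of E/h:
termites: 7.2/2.9 = 2.48 kJ/s
ants: 0.8/2.3 = 0.348 kJ/s
grasshoppers: 0.51/6.9 = 0.0739 kJ/s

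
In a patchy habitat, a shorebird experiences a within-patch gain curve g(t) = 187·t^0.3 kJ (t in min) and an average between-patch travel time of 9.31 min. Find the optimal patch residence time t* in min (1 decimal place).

4.0 min

Maximise g(t)/(T+t): set derivative to zero → g'(t)(T+t) = g(t).
g'(t) = 0.3·187·t^-0.7. Setting 0.3·187·t^-0.7 = 187·t^0.3/(9.31+t) gives 0.3(9.31+t) = t, so 0.70·t = 0.3×9.31.
t* = 0.3×9.31/0.70 = 3.99 min.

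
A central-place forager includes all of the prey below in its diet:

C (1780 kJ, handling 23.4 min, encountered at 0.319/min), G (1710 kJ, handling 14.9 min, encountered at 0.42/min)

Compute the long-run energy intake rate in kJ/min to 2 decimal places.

87.35 kJ/min

R = Σλ_iE_i / (1 + Σλ_ih_i)
Numerator: 0.319×1780 + 0.42×1710 = 1286
Denominator: 1 + 0.319×23.4 + 0.42×14.9 = 14.72
R = 1286/14.72 = 87.35 kJ/min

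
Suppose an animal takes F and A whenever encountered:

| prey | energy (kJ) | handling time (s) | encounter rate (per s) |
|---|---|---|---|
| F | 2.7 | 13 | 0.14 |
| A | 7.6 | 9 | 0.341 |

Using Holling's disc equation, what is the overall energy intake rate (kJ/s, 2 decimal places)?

R = Σλ_iE_i / (1 + Σλ_ih_i)
Numerator: 0.14×2.7 + 0.341×7.6 = 2.97
Denominator: 1 + 0.14×13 + 0.341×9 = 5.889
R = 2.97/5.889 = 0.5043 kJ/s

0.50 kJ/s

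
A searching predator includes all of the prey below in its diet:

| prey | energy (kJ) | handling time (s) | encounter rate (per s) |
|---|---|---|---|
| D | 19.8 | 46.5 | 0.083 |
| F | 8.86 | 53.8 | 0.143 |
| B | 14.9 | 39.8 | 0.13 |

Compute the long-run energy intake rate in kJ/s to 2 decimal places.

R = Σλ_iE_i / (1 + Σλ_ih_i)
Numerator: 0.083×19.8 + 0.143×8.86 + 0.13×14.9 = 4.847
Denominator: 1 + 0.083×46.5 + 0.143×53.8 + 0.13×39.8 = 17.73
R = 4.847/17.73 = 0.2734 kJ/s

0.27 kJ/s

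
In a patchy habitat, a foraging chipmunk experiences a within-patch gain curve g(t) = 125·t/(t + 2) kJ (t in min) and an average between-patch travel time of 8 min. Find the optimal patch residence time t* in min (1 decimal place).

Optimal t* satisfies g'(t*) = g(t*)/(T + t*).
g'(t) = 125·2/(t + 2)². Setting 125·2/(t+2)² = 125t/[(t+2)(8+t)] gives 2(8+t) = t(t+2), so t² = 2×8 = 16.
t* = √16 = 4 min.

4.0 min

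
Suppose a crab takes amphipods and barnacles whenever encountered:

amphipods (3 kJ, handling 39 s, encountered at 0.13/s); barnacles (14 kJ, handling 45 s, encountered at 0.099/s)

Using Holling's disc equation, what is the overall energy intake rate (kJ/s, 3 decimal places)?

0.169 kJ/s

R = Σλ_iE_i / (1 + Σλ_ih_i)
Numerator: 0.13×3 + 0.099×14 = 1.776
Denominator: 1 + 0.13×39 + 0.099×45 = 10.53
R = 1.776/10.53 = 0.1687 kJ/s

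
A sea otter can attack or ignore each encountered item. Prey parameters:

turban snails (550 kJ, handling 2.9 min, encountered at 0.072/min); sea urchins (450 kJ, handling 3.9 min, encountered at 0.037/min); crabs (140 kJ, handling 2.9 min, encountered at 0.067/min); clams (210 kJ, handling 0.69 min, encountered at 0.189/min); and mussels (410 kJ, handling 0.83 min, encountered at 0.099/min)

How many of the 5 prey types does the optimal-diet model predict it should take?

Rank by E/h (kJ/min): mussels 494, clams 304, turban snails 190, sea urchins 115, crabs 48.3. Include each in turn until the next type's E/h falls below the running intake rate.
Rate on top 1: 37.51. clams: 304 > 37.51 → include.
Rate on top 2: 66.21. turban snails: 190 > 66.21 → include.
Rate on top 3: 84.34. sea urchins: 115 > 84.34 → include.
Rate on top 4: 87.2. crabs: 48.3 < 87.2 → exclude; stop.
Optimal diet: mussels, clams, turban snails, sea urchins — 4 of 5 types.

4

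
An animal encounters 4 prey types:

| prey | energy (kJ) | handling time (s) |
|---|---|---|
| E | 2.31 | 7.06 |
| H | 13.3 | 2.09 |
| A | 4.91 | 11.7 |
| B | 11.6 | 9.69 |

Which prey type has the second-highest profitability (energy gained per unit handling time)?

In descending order of E/h:
H: 13.3/2.09 = 6.36 kJ/s
B: 11.6/9.69 = 1.2 kJ/s
A: 4.91/11.7 = 0.42 kJ/s
E: 2.31/7.06 = 0.327 kJ/s

B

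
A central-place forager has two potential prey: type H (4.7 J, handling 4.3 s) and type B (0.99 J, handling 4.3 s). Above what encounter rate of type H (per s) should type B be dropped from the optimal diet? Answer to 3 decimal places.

0.062 per s

At the threshold, the rate on type H alone equals the profitability of type B: λ·4.7/(1 + λ·4.3) = 0.99/4.3 = 0.2302.
Rearranging, λ(4.7 − 0.2302×4.3) = 0.2302, so λ = 0.2302/3.71 = 0.06206 per s.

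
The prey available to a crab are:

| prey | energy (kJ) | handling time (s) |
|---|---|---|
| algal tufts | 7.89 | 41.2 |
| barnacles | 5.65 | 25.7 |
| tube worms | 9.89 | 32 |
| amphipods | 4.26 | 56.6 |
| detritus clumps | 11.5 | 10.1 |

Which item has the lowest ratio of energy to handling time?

amphipods

In descending order of E/h:
detritus clumps: 11.5/10.1 = 1.14 kJ/s
tube worms: 9.89/32 = 0.309 kJ/s
barnacles: 5.65/25.7 = 0.22 kJ/s
algal tufts: 7.89/41.2 = 0.192 kJ/s
amphipods: 4.26/56.6 = 0.0753 kJ/s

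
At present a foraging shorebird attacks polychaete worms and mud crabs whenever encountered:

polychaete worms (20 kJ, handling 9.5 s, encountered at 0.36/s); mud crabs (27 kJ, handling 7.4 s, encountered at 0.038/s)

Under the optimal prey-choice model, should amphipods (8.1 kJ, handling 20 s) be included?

Intake rate on the current diet: R = (0.36×20 + 0.038×27) / (1 + 0.36×9.5 + 0.038×7.4) = 8.226/4.701 = 1.75 kJ/s.
Profitability of amphipods: 8.1/20 = 0.405 kJ/s.
Since 0.405 < R, time spent handling amphipods is better spent searching.

No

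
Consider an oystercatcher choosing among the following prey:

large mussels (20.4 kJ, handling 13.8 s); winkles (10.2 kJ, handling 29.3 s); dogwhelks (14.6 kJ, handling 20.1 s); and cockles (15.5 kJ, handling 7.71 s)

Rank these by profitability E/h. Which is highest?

Profitability E/h (kJ/s): large mussels = 20.4/13.8 = 1.48, winkles = 10.2/29.3 = 0.348, dogwhelks = 14.6/20.1 = 0.726, cockles = 15.5/7.71 = 2.01.
Ranked: cockles > large mussels > dogwhelks > winkles.

cockles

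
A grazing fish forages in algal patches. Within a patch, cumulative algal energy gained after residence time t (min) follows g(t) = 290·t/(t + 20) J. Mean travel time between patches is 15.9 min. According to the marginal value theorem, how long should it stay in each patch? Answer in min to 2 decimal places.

By the marginal value theorem, leave when the instantaneous gain rate g'(t) equals the habitat-wide average g(t)/(T + t).
g'(t) = 290·20/(t + 20)². Setting 290·20/(t+20)² = 290t/[(t+20)(15.9+t)] gives 20(15.9+t) = t(t+20), so t² = 20×15.9 = 318.
t* = √318 = 17.83 min.

17.83 min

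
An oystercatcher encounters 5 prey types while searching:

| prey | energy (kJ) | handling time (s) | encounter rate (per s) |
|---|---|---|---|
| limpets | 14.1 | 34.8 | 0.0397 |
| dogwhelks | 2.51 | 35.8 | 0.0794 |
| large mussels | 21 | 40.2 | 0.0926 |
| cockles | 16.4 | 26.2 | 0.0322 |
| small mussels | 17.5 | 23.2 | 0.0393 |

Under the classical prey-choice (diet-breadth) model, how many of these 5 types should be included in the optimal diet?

Rank by E/h (kJ/s): small mussels 0.754, cockles 0.626, large mussels 0.522, limpets 0.405, dogwhelks 0.0701. Include each in turn until the next type's E/h falls below the running intake rate.
Rate on top 1: 0.3597. cockles: 0.626 > 0.3597 → include.
Rate on top 2: 0.4413. large mussels: 0.522 > 0.4413 → include.
Rate on top 3: 0.4879. limpets: 0.405 < 0.4879 → exclude; stop.
Optimal diet: small mussels, cockles, large mussels — 3 of 5 types.

3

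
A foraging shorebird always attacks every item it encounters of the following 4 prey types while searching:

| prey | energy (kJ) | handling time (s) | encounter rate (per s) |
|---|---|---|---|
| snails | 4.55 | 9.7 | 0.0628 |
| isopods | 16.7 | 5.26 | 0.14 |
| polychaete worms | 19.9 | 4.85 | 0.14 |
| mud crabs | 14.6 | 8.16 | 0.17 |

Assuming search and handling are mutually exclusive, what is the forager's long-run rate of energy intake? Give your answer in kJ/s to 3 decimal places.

R = (0.0628×4.55 + 0.14×16.7 + 0.14×19.9 + 0.17×14.6) / (1 + 0.0628×9.7 + 0.14×5.26 + 0.14×4.85 + 0.17×8.16) = 7.892/4.412 = 1.789 kJ/s.

1.789 kJ/s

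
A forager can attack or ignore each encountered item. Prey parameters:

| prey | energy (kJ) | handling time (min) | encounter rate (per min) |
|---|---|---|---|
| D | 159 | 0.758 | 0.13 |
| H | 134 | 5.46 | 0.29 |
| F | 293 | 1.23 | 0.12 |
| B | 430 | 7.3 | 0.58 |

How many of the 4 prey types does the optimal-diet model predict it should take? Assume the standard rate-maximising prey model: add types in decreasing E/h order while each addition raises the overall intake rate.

3

E/h in descending order: F 238, D 210, B 58.9, H 24.5 kJ/min. The optimal diet is the largest prefix of this list for which every included type satisfies E_i/h_i > R on the types above it.
Rate on top 1: 30.64. D: 210 > 30.64 → include.
Rate on top 2: 44.8. B: 58.9 > 44.8 → include.
Rate on top 3: 55.7. H: 24.5 < 55.7 → exclude; stop.
Optimal diet: F, D, B — 3 of 4 types.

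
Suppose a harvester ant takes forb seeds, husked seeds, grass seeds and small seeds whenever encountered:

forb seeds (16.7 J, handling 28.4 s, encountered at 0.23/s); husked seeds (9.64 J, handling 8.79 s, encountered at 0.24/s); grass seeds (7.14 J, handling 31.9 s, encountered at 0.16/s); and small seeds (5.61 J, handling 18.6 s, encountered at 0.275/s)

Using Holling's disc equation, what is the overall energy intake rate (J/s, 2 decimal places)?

0.45 J/s

R = Σλ_iE_i / (1 + Σλ_ih_i)
Numerator: 0.23×16.7 + 0.24×9.64 + 0.16×7.14 + 0.275×5.61 = 8.84
Denominator: 1 + 0.23×28.4 + 0.24×8.79 + 0.16×31.9 + 0.275×18.6 = 19.86
R = 8.84/19.86 = 0.4451 J/s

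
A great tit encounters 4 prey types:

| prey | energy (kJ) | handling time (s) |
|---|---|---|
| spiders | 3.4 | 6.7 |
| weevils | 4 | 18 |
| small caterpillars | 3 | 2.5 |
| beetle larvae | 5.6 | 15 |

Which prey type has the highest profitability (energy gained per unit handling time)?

small caterpillars

In descending order of E/h:
small caterpillars: 3/2.5 = 1.2 kJ/s
spiders: 3.4/6.7 = 0.507 kJ/s
beetle larvae: 5.6/15 = 0.373 kJ/s
weevils: 4/18 = 0.222 kJ/s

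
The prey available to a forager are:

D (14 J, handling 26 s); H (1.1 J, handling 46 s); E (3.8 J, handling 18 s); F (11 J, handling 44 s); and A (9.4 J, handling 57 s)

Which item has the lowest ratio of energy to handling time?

Profitability E/h (J/s): D = 14/26 = 0.538, H = 1.1/46 = 0.0239, E = 3.8/18 = 0.211, F = 11/44 = 0.25, A = 9.4/57 = 0.165.
Ranked: D > F > E > A > H.

H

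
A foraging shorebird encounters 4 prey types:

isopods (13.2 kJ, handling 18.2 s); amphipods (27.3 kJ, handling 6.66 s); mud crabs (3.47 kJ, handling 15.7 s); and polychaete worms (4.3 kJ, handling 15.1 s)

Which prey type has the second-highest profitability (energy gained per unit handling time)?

isopods

Profitability E/h (kJ/s): isopods = 13.2/18.2 = 0.725, amphipods = 27.3/6.66 = 4.1, mud crabs = 3.47/15.7 = 0.221, polychaete worms = 4.3/15.1 = 0.285.
Ranked: amphipods > isopods > polychaete worms > mud crabs.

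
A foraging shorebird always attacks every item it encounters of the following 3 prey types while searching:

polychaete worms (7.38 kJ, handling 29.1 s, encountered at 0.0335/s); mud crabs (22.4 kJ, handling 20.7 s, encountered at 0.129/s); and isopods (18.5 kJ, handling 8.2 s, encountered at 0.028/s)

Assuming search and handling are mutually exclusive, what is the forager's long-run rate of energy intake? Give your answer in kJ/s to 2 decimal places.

0.75 kJ/s

R = Σλ_iE_i / (1 + Σλ_ih_i)
Numerator: 0.0335×7.38 + 0.129×22.4 + 0.028×18.5 = 3.655
Denominator: 1 + 0.0335×29.1 + 0.129×20.7 + 0.028×8.2 = 4.875
R = 3.655/4.875 = 0.7497 kJ/s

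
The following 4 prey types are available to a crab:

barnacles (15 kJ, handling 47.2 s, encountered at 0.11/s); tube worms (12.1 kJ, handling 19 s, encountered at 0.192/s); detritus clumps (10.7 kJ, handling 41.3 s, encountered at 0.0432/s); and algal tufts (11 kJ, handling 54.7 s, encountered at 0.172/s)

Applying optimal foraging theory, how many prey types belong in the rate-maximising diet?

1

Rank by E/h (kJ/s): tube worms 0.637, barnacles 0.318, detritus clumps 0.259, algal tufts 0.201. Include each in turn until the next type's E/h falls below the running intake rate.
Rate on top 1: 0.4998. barnacles: 0.318 < 0.4998 → exclude; stop.
Optimal diet: tube worms — 1 of 4 types.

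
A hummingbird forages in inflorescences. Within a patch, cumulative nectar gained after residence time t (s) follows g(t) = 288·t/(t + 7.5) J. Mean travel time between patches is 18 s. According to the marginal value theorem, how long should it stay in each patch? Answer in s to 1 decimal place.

Maximise g(t)/(T+t): set derivative to zero → g'(t)(T+t) = g(t).
g'(t) = 288·7.5/(t + 7.5)². Setting 288·7.5/(t+7.5)² = 288t/[(t+7.5)(18+t)] gives 7.5(18+t) = t(t+7.5), so t² = 7.5×18 = 135.
t* = √135 = 11.62 s.

11.6 s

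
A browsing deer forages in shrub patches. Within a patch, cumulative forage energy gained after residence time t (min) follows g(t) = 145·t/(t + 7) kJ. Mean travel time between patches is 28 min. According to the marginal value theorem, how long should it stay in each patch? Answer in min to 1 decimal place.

14.0 min

By the marginal value theorem, leave when the instantaneous gain rate g'(t) equals the habitat-wide average g(t)/(T + t).
g'(t) = 145·7/(t + 7)². Setting 145·7/(t+7)² = 145t/[(t+7)(28+t)] gives 7(28+t) = t(t+7), so t² = 7×28 = 196.
t* = √196 = 14 min.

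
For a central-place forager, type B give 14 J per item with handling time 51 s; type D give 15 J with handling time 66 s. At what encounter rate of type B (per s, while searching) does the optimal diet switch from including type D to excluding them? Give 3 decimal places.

0.094 per s

Drop type D once their profitability E₂/h₂ falls below the rate achievable on type B alone: E₂/h₂ = λE₁/(1 + λh₁).
Solve for λ: λE₁h₂ = E₂(1 + λh₁) → λ(E₁h₂ − E₂h₁) = E₂ → λ = E₂/(E₁h₂ − E₂h₁).
λ = 15/(14×66 − 15×51) = 15/159 = 0.09434 per s.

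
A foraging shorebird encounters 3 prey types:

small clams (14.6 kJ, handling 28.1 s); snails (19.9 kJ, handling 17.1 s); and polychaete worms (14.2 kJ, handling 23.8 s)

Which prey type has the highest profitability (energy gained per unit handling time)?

snails

In descending order of E/h:
snails: 19.9/17.1 = 1.16 kJ/s
polychaete worms: 14.2/23.8 = 0.597 kJ/s
small clams: 14.6/28.1 = 0.52 kJ/s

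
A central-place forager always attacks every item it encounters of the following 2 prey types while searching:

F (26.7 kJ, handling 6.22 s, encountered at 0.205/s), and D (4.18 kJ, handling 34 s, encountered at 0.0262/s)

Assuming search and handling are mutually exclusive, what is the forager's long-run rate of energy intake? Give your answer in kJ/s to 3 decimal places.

1.763 kJ/s

R = (0.205×26.7 + 0.0262×4.18) / (1 + 0.205×6.22 + 0.0262×34) = 5.583/3.166 = 1.763 kJ/s.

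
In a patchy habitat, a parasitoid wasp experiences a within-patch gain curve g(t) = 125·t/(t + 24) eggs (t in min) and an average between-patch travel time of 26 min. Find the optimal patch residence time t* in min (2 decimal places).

By the marginal value theorem, leave when the instantaneous gain rate g'(t) equals the habitat-wide average g(t)/(T + t).
g'(t) = 125·24/(t + 24)². Setting 125·24/(t+24)² = 125t/[(t+24)(26+t)] gives 24(26+t) = t(t+24), so t² = 24×26 = 624.
t* = √624 = 24.98 min.

24.98 min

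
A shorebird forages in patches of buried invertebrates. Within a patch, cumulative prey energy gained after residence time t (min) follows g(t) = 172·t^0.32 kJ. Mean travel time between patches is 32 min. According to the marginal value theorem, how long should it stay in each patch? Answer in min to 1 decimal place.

15.1 min

By the marginal value theorem, leave when the instantaneous gain rate g'(t) equals the habitat-wide average g(t)/(T + t).
g'(t) = 0.32·172·t^-0.68. Setting 0.32·172·t^-0.68 = 172·t^0.32/(32+t) gives 0.32(32+t) = t, so 0.68·t = 0.32×32.
t* = 0.32×32/0.68 = 15.06 min.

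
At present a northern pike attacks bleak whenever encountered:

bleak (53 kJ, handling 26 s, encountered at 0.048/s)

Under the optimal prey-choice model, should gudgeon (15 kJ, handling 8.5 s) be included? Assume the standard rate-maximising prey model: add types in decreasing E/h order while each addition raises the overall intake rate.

Current rate: (0.048×53)/(1 + 0.048×26) = 1.132 kJ/s.
gudgeon: E/h = 15/8.5 = 1.765 kJ/s.
1.765 > 1.132, so adding gudgeon raises the average — include it.

Yes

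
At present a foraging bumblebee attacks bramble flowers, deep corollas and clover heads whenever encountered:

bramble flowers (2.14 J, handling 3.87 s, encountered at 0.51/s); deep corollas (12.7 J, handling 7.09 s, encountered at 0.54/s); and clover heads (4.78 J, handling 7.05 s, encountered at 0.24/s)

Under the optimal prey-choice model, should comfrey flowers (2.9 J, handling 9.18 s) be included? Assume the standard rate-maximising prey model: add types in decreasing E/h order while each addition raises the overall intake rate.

No

Intake rate on the current diet: R = (0.51×2.14 + 0.54×12.7 + 0.24×4.78) / (1 + 0.51×3.87 + 0.54×7.09 + 0.24×7.05) = 9.097/8.494 = 1.071 J/s.
comfrey flowers: E/h = 2.9/9.18 = 0.3159 J/s.
Since 0.3159 < R, time spent handling comfrey flowers is better spent searching.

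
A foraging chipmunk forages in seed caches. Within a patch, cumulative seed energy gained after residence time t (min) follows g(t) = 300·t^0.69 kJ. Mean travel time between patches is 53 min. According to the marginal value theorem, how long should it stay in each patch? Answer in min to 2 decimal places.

By the marginal value theorem, leave when the instantaneous gain rate g'(t) equals the habitat-wide average g(t)/(T + t).
g'(t) = 0.69·300·t^-0.31. Setting 0.69·300·t^-0.31 = 300·t^0.69/(53+t) gives 0.69(53+t) = t, so 0.31·t = 0.69×53.
t* = 0.69×53/0.31 = 118 min.

117.97 min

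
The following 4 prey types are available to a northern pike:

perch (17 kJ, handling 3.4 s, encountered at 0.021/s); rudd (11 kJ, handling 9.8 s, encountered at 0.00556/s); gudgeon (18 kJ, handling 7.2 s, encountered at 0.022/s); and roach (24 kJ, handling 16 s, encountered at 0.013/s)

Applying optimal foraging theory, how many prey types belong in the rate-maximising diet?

Profitabilities (E/h, kJ/s): perch 5, gudgeon 2.5, roach 1.5, rudd 1.12. Add prey in this order while the next type's profitability exceeds the intake rate on those already taken.
Rate on top 1: 0.3332. gudgeon: 2.5 > 0.3332 → include.
Rate on top 2: 0.6123. roach: 1.5 > 0.6123 → include.
Rate on top 3: 0.7407. rudd: 1.12 > 0.7407 → include.
Optimal diet: perch, gudgeon, roach, rudd — 4 of 4 types.

4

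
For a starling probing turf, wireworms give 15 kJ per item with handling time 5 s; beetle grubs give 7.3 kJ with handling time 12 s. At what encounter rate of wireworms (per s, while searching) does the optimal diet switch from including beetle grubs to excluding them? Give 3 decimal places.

At the threshold, the rate on wireworms alone equals the profitability of beetle grubs: λ·15/(1 + λ·5) = 7.3/12 = 0.6083.
Rearranging, λ(15 − 0.6083×5) = 0.6083, so λ = 0.6083/11.96 = 0.05087 per s.

0.051 per s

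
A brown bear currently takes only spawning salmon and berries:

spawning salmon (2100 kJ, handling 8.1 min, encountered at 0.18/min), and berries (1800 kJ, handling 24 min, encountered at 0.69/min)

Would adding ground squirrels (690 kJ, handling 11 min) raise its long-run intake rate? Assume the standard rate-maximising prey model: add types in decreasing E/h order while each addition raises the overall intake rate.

No

Intake rate on the current diet: R = (0.18×2100 + 0.69×1800) / (1 + 0.18×8.1 + 0.69×24) = 1620/19.02 = 85.18 kJ/min.
Profitability of ground squirrels: 690/11 = 62.73 kJ/min.
62.73 < 85.18, so adding ground squirrels would lower the average — exclude it.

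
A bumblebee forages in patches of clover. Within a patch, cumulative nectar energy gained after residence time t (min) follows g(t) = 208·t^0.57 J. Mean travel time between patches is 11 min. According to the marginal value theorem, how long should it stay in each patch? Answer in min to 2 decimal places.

Maximise g(t)/(T+t): set derivative to zero → g'(t)(T+t) = g(t).
g'(t) = 0.57·208·t^-0.43. Setting 0.57·208·t^-0.43 = 208·t^0.57/(11+t) gives 0.57(11+t) = t, so 0.43·t = 0.57×11.
t* = 0.57×11/0.43 = 14.58 min.

14.58 min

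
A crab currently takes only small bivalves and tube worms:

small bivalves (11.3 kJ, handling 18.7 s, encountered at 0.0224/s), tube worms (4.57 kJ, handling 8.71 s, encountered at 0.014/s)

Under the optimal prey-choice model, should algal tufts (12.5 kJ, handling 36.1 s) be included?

Intake rate on the current diet: R = (0.0224×11.3 + 0.014×4.57) / (1 + 0.0224×18.7 + 0.014×8.71) = 0.3171/1.541 = 0.2058 kJ/s.
Profitability of algal tufts: 12.5/36.1 = 0.3463 kJ/s.
Since 0.3463 > R, including algal tufts increases the long-run rate.

Yes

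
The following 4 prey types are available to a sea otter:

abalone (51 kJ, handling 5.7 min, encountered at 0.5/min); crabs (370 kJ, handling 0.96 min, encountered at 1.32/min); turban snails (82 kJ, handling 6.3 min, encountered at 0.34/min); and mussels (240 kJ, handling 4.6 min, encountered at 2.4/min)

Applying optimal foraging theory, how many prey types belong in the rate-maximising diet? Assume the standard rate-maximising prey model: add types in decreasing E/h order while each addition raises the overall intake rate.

1

Profitabilities (E/h, kJ/min): crabs 385, mussels 52.2, turban snails 13, abalone 8.95. Add prey in this order while the next type's profitability exceeds the intake rate on those already taken.
Rate on top 1: 215.4. mussels: 52.2 < 215.4 → exclude; stop.
Optimal diet: crabs — 1 of 4 types.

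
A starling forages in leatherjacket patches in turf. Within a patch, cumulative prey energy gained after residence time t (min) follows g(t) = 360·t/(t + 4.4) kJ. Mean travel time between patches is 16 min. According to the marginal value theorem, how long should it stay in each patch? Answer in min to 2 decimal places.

Maximise g(t)/(T+t): set derivative to zero → g'(t)(T+t) = g(t).
g'(t) = 360·4.4/(t + 4.4)². Setting 360·4.4/(t+4.4)² = 360t/[(t+4.4)(16+t)] gives 4.4(16+t) = t(t+4.4), so t² = 4.4×16 = 70.4.
t* = √70.4 = 8.39 min.

8.39 min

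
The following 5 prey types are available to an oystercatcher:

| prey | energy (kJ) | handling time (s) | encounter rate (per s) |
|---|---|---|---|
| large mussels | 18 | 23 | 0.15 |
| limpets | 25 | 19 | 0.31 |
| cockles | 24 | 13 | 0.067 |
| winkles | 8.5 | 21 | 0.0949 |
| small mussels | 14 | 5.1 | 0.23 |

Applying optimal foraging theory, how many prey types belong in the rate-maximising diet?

Rank by E/h (kJ/s): small mussels 2.75, cockles 1.85, limpets 1.32, large mussels 0.783, winkles 0.405. Include each in turn until the next type's E/h falls below the running intake rate.
Rate on top 1: 1.482. cockles: 1.85 > 1.482 → include.
Rate on top 2: 1.586. limpets: 1.32 < 1.586 → exclude; stop.
Optimal diet: small mussels, cockles — 2 of 5 types.

2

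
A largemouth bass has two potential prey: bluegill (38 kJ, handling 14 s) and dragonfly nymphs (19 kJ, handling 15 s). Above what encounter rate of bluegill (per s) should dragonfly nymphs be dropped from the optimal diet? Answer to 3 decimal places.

At the threshold, the rate on bluegill alone equals the profitability of dragonfly nymphs: λ·38/(1 + λ·14) = 19/15 = 1.267.
Rearranging, λ(38 − 1.267×14) = 1.267, so λ = 1.267/20.27 = 0.0625 per s.

0.062 per s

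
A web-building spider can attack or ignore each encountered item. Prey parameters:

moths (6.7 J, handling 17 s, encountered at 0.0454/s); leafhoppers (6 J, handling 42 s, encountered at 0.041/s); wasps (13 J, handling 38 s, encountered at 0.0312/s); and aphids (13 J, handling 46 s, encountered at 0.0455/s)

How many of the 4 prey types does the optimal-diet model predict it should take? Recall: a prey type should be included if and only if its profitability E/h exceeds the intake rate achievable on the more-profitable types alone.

3

Rank by E/h (J/s): moths 0.394, wasps 0.342, aphids 0.283, leafhoppers 0.143. Include each in turn until the next type's E/h falls below the running intake rate.
Rate on top 1: 0.1717. wasps: 0.342 > 0.1717 → include.
Rate on top 2: 0.24. aphids: 0.283 > 0.24 → include.
Rate on top 3: 0.2577. leafhoppers: 0.143 < 0.2577 → exclude; stop.
Optimal diet: moths, wasps, aphids — 3 of 4 types.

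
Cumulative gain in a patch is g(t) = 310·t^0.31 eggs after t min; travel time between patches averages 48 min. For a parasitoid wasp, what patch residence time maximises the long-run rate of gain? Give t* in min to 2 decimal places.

21.57 min

By the marginal value theorem, leave when the instantaneous gain rate g'(t) equals the habitat-wide average g(t)/(T + t).
g'(t) = 0.31·310·t^-0.69. Setting 0.31·310·t^-0.69 = 310·t^0.31/(48+t) gives 0.31(48+t) = t, so 0.69·t = 0.31×48.
t* = 0.31×48/0.69 = 21.57 min.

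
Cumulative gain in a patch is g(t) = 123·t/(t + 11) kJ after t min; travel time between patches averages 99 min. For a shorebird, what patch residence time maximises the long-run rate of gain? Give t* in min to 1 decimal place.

33.0 min

Maximise g(t)/(T+t): set derivative to zero → g'(t)(T+t) = g(t).
g'(t) = 123·11/(t + 11)². Setting 123·11/(t+11)² = 123t/[(t+11)(99+t)] gives 11(99+t) = t(t+11), so t² = 11×99 = 1089.
t* = √1089 = 33 min.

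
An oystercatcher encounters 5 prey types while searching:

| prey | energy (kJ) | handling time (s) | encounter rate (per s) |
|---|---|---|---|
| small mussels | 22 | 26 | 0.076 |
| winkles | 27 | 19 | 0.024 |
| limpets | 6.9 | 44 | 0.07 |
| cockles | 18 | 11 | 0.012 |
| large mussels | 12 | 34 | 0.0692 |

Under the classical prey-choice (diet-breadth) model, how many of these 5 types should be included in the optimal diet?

3

Profitabilities (E/h, kJ/s): cockles 1.64, winkles 1.42, small mussels 0.846, large mussels 0.353, limpets 0.157. Add prey in this order while the next type's profitability exceeds the intake rate on those already taken.
Rate on top 1: 0.1908. winkles: 1.42 > 0.1908 → include.
Rate on top 2: 0.5441. small mussels: 0.846 > 0.5441 → include.
Rate on top 3: 0.7116. large mussels: 0.353 < 0.7116 → exclude; stop.
Optimal diet: cockles, winkles, small mussels — 3 of 5 types.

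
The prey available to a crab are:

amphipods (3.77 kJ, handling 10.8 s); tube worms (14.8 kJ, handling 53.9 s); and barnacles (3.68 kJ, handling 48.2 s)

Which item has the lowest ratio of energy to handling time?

barnacles

In descending order of E/h:
amphipods: 3.77/10.8 = 0.349 kJ/s
tube worms: 14.8/53.9 = 0.275 kJ/s
barnacles: 3.68/48.2 = 0.0763 kJ/s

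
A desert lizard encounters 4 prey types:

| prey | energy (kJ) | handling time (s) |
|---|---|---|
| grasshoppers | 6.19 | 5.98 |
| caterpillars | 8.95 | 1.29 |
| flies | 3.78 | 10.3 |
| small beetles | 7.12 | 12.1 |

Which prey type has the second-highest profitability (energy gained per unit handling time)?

In descending order of E/h:
caterpillars: 8.95/1.29 = 6.94 kJ/s
grasshoppers: 6.19/5.98 = 1.04 kJ/s
small beetles: 7.12/12.1 = 0.588 kJ/s
flies: 3.78/10.3 = 0.367 kJ/s

grasshoppers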